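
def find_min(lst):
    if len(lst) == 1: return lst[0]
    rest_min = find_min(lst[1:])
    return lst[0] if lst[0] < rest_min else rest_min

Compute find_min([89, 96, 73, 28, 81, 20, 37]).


find_min([89, 96, 73, 28, 81, 20, 37]): compare 89 with find_min([96, 73, 28, 81, 20, 37])
find_min([96, 73, 28, 81, 20, 37]): compare 96 with find_min([73, 28, 81, 20, 37])
find_min([73, 28, 81, 20, 37]): compare 73 with find_min([28, 81, 20, 37])
find_min([28, 81, 20, 37]): compare 28 with find_min([81, 20, 37])
find_min([81, 20, 37]): compare 81 with find_min([20, 37])
find_min([20, 37]): compare 20 with find_min([37])
find_min([37]) = 37  (base case)
Compare 20 with 37 -> 20
Compare 81 with 20 -> 20
Compare 28 with 20 -> 20
Compare 73 with 20 -> 20
Compare 96 with 20 -> 20
Compare 89 with 20 -> 20

20


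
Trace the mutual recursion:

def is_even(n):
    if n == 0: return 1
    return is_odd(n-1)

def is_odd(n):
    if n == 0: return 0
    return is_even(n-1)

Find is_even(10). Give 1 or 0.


is_even(10) = is_odd(9)
is_odd(9) = is_even(8)
is_even(8) = is_odd(7)
is_odd(7) = is_even(6)
is_even(6) = is_odd(5)
is_odd(5) = is_even(4)
is_even(4) = is_odd(3)
is_odd(3) = is_even(2)
is_even(2) = is_odd(1)
is_odd(1) = is_even(0)
is_even(0) = 1  (base case)
Result: 1

1


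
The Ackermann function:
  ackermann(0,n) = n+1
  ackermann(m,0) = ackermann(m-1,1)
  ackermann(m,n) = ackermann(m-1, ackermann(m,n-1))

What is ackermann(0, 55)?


ackermann(0, 55) = 56
Result: ackermann(0, 55) = 56

56


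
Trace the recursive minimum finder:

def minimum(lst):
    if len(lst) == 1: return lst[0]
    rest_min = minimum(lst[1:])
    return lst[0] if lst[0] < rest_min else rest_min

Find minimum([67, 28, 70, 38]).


minimum([67, 28, 70, 38]): compare 67 with minimum([28, 70, 38])
minimum([28, 70, 38]): compare 28 with minimum([70, 38])
minimum([70, 38]): compare 70 with minimum([38])
minimum([38]) = 38  (base case)
Compare 70 with 38 -> 38
Compare 28 with 38 -> 28
Compare 67 with 28 -> 28

28


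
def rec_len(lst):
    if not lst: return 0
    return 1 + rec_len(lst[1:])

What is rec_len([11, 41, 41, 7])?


rec_len([11, 41, 41, 7]) = 1 + rec_len([41, 41, 7])
rec_len([41, 41, 7]) = 1 + rec_len([41, 7])
rec_len([41, 7]) = 1 + rec_len([7])
rec_len([7]) = 1 + rec_len([])
rec_len([]) = 0  (base case)
Unwinding: 1 + 1 + 1 + 1 + 0 = 4

4


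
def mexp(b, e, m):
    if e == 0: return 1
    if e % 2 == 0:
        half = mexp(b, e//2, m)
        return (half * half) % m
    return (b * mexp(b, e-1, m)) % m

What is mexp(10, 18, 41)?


mexp(10, 18, 41): e is even, compute mexp(10, 9, 41)
  mexp(10, 9, 41): e is odd, compute mexp(10, 8, 41)
    mexp(10, 8, 41): e is even, compute mexp(10, 4, 41)
      mexp(10, 4, 41): e is even, compute mexp(10, 2, 41)
        mexp(10, 2, 41): e is even, compute mexp(10, 1, 41)
          mexp(10, 1, 41): e is odd, compute mexp(10, 0, 41)
          mexp(10, 0, 41) = 1
          (10 * 1) % 41 = 10
        half=10, (10*10) % 41 = 18
      half=18, (18*18) % 41 = 37
    half=37, (37*37) % 41 = 16
  (10 * 16) % 41 = 37
half=37, (37*37) % 41 = 16

16


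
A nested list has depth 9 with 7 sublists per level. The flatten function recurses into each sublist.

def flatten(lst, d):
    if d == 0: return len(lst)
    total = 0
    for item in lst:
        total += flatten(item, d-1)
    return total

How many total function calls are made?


At depth 0 (root): 1 call
At depth 1: each of 1 parents calls flatten on 7 children = 7 calls
At depth 2: each of 7 parents calls flatten on 7 children = 49 calls
At depth 3: each of 49 parents calls flatten on 7 children = 343 calls
At depth 4: each of 343 parents calls flatten on 7 children = 2401 calls
At depth 5: each of 2401 parents calls flatten on 7 children = 16807 calls
At depth 6: each of 16807 parents calls flatten on 7 children = 117649 calls
At depth 7: each of 117649 parents calls flatten on 7 children = 823543 calls
At depth 8: each of 823543 parents calls flatten on 7 children = 5764801 calls
At depth 9: each of 5764801 parents calls flatten on 7 children = 40353607 calls
Total: 1 + 7 + 49 + 343 + 2401 + 16807 + 117649 + 823543 + 5764801 + 40353607 = 47079208

47079208


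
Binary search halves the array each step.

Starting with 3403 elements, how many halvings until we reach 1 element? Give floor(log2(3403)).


3403 / 2 = 1701
1701 / 2 = 850
850 / 2 = 425
425 / 2 = 212
212 / 2 = 106
106 / 2 = 53
53 / 2 = 26
26 / 2 = 13
13 / 2 = 6
6 / 2 = 3
3 / 2 = 1
Reached 1 after 11 halvings

11


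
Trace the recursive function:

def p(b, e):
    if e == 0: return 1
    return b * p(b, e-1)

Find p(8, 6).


p(8, 6)
= 8 * p(8, 5)
= 8 * 8 * p(8, 4)
= 8 * 8 * 8 * p(8, 3)
= 8 * 8 * 8 * 8 * p(8, 2)
= 8 * 8 * 8 * 8 * 8 * p(8, 1)
= 8 * 8 * 8 * 8 * 8 * 8 * p(8, 0)
= 8 * 8 * 8 * 8 * 8 * 8 * 1
= 262144

262144


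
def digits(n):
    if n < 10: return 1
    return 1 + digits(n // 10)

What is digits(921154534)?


digits(921154534) = 1 + digits(92115453)
digits(92115453) = 1 + digits(9211545)
digits(9211545) = 1 + digits(921154)
digits(921154) = 1 + digits(92115)
digits(92115) = 1 + digits(9211)
digits(9211) = 1 + digits(921)
digits(921) = 1 + digits(92)
digits(92) = 1 + digits(9)
digits(9) = 1  (base case: 9 < 10)
Unwinding: 1 + 1 + 1 + 1 + 1 + 1 + 1 + 1 + 1 = 9

9


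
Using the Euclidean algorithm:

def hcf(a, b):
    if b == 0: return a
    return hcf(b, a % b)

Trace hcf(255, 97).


hcf(255, 97) = hcf(97, 61)
hcf(97, 61) = hcf(61, 36)
hcf(61, 36) = hcf(36, 25)
hcf(36, 25) = hcf(25, 11)
hcf(25, 11) = hcf(11, 3)
hcf(11, 3) = hcf(3, 2)
hcf(3, 2) = hcf(2, 1)
hcf(2, 1) = hcf(1, 0)
hcf(1, 0) = 1  (base case)

1


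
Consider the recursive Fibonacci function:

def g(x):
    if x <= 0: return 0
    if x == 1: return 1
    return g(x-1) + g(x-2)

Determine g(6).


Computing g(6) bottom-up:
g(0) = 0
g(1) = 1
g(2) = g(1) + g(0) = 1 + 0 = 1
g(3) = g(2) + g(1) = 1 + 1 = 2
g(4) = g(3) + g(2) = 2 + 1 = 3
g(5) = g(4) + g(3) = 3 + 2 = 5
g(6) = g(5) + g(4) = 5 + 3 = 8

8


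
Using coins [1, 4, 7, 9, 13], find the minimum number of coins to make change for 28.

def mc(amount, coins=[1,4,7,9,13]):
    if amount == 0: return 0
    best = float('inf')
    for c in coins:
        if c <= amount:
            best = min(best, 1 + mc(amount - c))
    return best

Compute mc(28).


Building up with DP:
mc(0) = 0
mc(1) = min(1+mc(0)=1+0=1) = 1
mc(2) = min(1+mc(1)=1+1=2) = 2
mc(3) = min(1+mc(2)=1+2=3) = 3
mc(4) = min(1+mc(3)=1+3=4, 1+mc(0)=1+0=1) = 1
mc(5) = min(1+mc(4)=1+1=2, 1+mc(1)=1+1=2) = 2
mc(6) = min(1+mc(5)=1+2=3, 1+mc(2)=1+2=3) = 3
mc(7) = min(1+mc(6)=1+3=4, 1+mc(3)=1+3=4, 1+mc(0)=1+0=1) = 1
mc(8) = min(1+mc(7)=1+1=2, 1+mc(4)=1+1=2, 1+mc(1)=1+1=2) = 2
mc(9) = min(1+mc(8)=1+2=3, 1+mc(5)=1+2=3, 1+mc(2)=1+2=3, 1+mc(0)=1+0=1) = 1
mc(10) = min(1+mc(9)=1+1=2, 1+mc(6)=1+3=4, 1+mc(3)=1+3=4, 1+mc(1)=1+1=2) = 2
mc(11) = min(1+mc(10)=1+2=3, 1+mc(7)=1+1=2, 1+mc(4)=1+1=2, 1+mc(2)=1+2=3) = 2
mc(12) = min(1+mc(11)=1+2=3, 1+mc(8)=1+2=3, 1+mc(5)=1+2=3, 1+mc(3)=1+3=4) = 3
mc(13) = min(1+mc(12)=1+3=4, 1+mc(9)=1+1=2, 1+mc(6)=1+3=4, 1+mc(4)=1+1=2, 1+mc(0)=1+0=1) = 1
mc(14) = min(1+mc(13)=1+1=2, 1+mc(10)=1+2=3, 1+mc(7)=1+1=2, 1+mc(5)=1+2=3, 1+mc(1)=1+1=2) = 2
mc(15) = min(1+mc(14)=1+2=3, 1+mc(11)=1+2=3, 1+mc(8)=1+2=3, 1+mc(6)=1+3=4, 1+mc(2)=1+2=3) = 3
mc(16) = min(1+mc(15)=1+3=4, 1+mc(12)=1+3=4, 1+mc(9)=1+1=2, 1+mc(7)=1+1=2, 1+mc(3)=1+3=4) = 2
mc(17) = min(1+mc(16)=1+2=3, 1+mc(13)=1+1=2, 1+mc(10)=1+2=3, 1+mc(8)=1+2=3, 1+mc(4)=1+1=2) = 2
mc(18) = min(1+mc(17)=1+2=3, 1+mc(14)=1+2=3, 1+mc(11)=1+2=3, 1+mc(9)=1+1=2, 1+mc(5)=1+2=3) = 2
mc(19) = min(1+mc(18)=1+2=3, 1+mc(15)=1+3=4, 1+mc(12)=1+3=4, 1+mc(10)=1+2=3, 1+mc(6)=1+3=4) = 3
mc(20) = min(1+mc(19)=1+3=4, 1+mc(16)=1+2=3, 1+mc(13)=1+1=2, 1+mc(11)=1+2=3, 1+mc(7)=1+1=2) = 2
mc(21) = min(1+mc(20)=1+2=3, 1+mc(17)=1+2=3, 1+mc(14)=1+2=3, 1+mc(12)=1+3=4, 1+mc(8)=1+2=3) = 3
mc(22) = min(1+mc(21)=1+3=4, 1+mc(18)=1+2=3, 1+mc(15)=1+3=4, 1+mc(13)=1+1=2, 1+mc(9)=1+1=2) = 2
mc(23) = min(1+mc(22)=1+2=3, 1+mc(19)=1+3=4, 1+mc(16)=1+2=3, 1+mc(14)=1+2=3, 1+mc(10)=1+2=3) = 3
mc(24) = min(1+mc(23)=1+3=4, 1+mc(20)=1+2=3, 1+mc(17)=1+2=3, 1+mc(15)=1+3=4, 1+mc(11)=1+2=3) = 3
mc(25) = min(1+mc(24)=1+3=4, 1+mc(21)=1+3=4, 1+mc(18)=1+2=3, 1+mc(16)=1+2=3, 1+mc(12)=1+3=4) = 3
mc(26) = min(1+mc(25)=1+3=4, 1+mc(22)=1+2=3, 1+mc(19)=1+3=4, 1+mc(17)=1+2=3, 1+mc(13)=1+1=2) = 2
mc(27) = min(1+mc(26)=1+2=3, 1+mc(23)=1+3=4, 1+mc(20)=1+2=3, 1+mc(18)=1+2=3, 1+mc(14)=1+2=3) = 3
mc(28) = min(1+mc(27)=1+3=4, 1+mc(24)=1+3=4, 1+mc(21)=1+3=4, 1+mc(19)=1+3=4, 1+mc(15)=1+3=4) = 4

4


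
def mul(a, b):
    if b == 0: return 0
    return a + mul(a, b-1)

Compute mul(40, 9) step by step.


mul(40, 9) = 40 + mul(40, 8)
mul(40, 8) = 40 + mul(40, 7)
mul(40, 7) = 40 + mul(40, 6)
mul(40, 6) = 40 + mul(40, 5)
mul(40, 5) = 40 + mul(40, 4)
mul(40, 4) = 40 + mul(40, 3)
mul(40, 3) = 40 + mul(40, 2)
mul(40, 2) = 40 + mul(40, 1)
mul(40, 1) = 40 + mul(40, 0)
mul(40, 0) = 0  (base case)
Total: 40 + 40 + 40 + 40 + 40 + 40 + 40 + 40 + 40 + 0 = 360

360


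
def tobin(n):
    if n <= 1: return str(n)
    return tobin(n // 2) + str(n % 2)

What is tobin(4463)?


tobin(4463) = tobin(2231) + '1'
tobin(2231) = tobin(1115) + '1'
tobin(1115) = tobin(557) + '1'
tobin(557) = tobin(278) + '1'
tobin(278) = tobin(139) + '0'
tobin(139) = tobin(69) + '1'
tobin(69) = tobin(34) + '1'
tobin(34) = tobin(17) + '0'
tobin(17) = tobin(8) + '1'
tobin(8) = tobin(4) + '0'
tobin(4) = tobin(2) + '0'
tobin(2) = tobin(1) + '0'
tobin(1) = '1'  (base case)
Concatenating: '1' + '0' + '0' + '0' + '1' + '0' + '1' + '1' + '0' + '1' + '1' + '1' + '1' = '1000101101111'

1000101101111


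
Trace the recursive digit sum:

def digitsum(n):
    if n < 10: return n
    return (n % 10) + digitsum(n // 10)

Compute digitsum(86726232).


digitsum(86726232) = 2 + digitsum(8672623)
digitsum(8672623) = 3 + digitsum(867262)
digitsum(867262) = 2 + digitsum(86726)
digitsum(86726) = 6 + digitsum(8672)
digitsum(8672) = 2 + digitsum(867)
digitsum(867) = 7 + digitsum(86)
digitsum(86) = 6 + digitsum(8)
digitsum(8) = 8  (base case)
Total: 2 + 3 + 2 + 6 + 2 + 7 + 6 + 8 = 36

36


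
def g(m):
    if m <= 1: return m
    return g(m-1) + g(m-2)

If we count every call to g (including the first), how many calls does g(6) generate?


Let C(n) = total calls for g(n)
C(0) = 1, C(1) = 1
C(2) = 1 + C(1) + C(0) = 1 + 1 + 1 = 3
C(3) = 1 + C(2) + C(1) = 1 + 3 + 1 = 5
C(4) = 1 + C(3) + C(2) = 1 + 5 + 3 = 9
C(5) = 1 + C(4) + C(3) = 1 + 9 + 5 = 15
C(6) = 1 + C(5) + C(4) = 1 + 15 + 9 = 25

25


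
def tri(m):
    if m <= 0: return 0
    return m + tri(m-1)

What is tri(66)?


tri(66)
= 66 + 65 + 64 + 63 + 62 + 61 + 60 + 59 + 58 + 57 + 56 + 55 + 54 + 53 + 52 + 51 + 50 + 49 + 48 + 47 + 46 + 45 + 44 + 43 + 42 + 41 + 40 + 39 + 38 + 37 + 36 + 35 + 34 + 33 + 32 + 31 + 30 + 29 + 28 + 27 + 26 + 25 + 24 + 23 + 22 + 21 + 20 + 19 + 18 + 17 + 16 + 15 + 14 + 13 + 12 + 11 + 10 + 9 + 8 + 7 + 6 + 5 + 4 + 3 + 2 + 1 + tri(0)
= 66 + 65 + 64 + 63 + 62 + 61 + 60 + 59 + 58 + 57 + 56 + 55 + 54 + 53 + 52 + 51 + 50 + 49 + 48 + 47 + 46 + 45 + 44 + 43 + 42 + 41 + 40 + 39 + 38 + 37 + 36 + 35 + 34 + 33 + 32 + 31 + 30 + 29 + 28 + 27 + 26 + 25 + 24 + 23 + 22 + 21 + 20 + 19 + 18 + 17 + 16 + 15 + 14 + 13 + 12 + 11 + 10 + 9 + 8 + 7 + 6 + 5 + 4 + 3 + 2 + 1 + 0
= 2211

2211


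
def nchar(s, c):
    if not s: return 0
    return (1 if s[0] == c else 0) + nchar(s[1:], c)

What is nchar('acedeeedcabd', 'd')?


s[0]='a' != 'd' -> 0
s[0]='c' != 'd' -> 0
s[0]='e' != 'd' -> 0
s[0]='d' == 'd' -> 1
s[0]='e' != 'd' -> 0
s[0]='e' != 'd' -> 0
s[0]='e' != 'd' -> 0
s[0]='d' == 'd' -> 1
s[0]='c' != 'd' -> 0
s[0]='a' != 'd' -> 0
s[0]='b' != 'd' -> 0
s[0]='d' == 'd' -> 1
Sum: 0 + 0 + 0 + 1 + 0 + 0 + 0 + 1 + 0 + 0 + 0 + 1 = 3

3


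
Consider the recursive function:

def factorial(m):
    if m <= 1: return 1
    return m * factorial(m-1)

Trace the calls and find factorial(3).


factorial(3)
= 3 * factorial(2)
= 3 * 2 * factorial(1)
= 3 * 2 * 1
= 6

6


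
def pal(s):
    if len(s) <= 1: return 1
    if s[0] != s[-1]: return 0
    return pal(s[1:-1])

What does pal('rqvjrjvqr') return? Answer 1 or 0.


pal('rqvjrjvqr'): s[0]='r' == s[-1]='r' -> check pal('qvjrjvq')
pal('qvjrjvq'): s[0]='q' == s[-1]='q' -> check pal('vjrjv')
pal('vjrjv'): s[0]='v' == s[-1]='v' -> check pal('jrj')
pal('jrj'): s[0]='j' == s[-1]='j' -> check pal('r')
pal('r'): len <= 1 -> return 1  (base case)
Result: 1 (palindrome)

1


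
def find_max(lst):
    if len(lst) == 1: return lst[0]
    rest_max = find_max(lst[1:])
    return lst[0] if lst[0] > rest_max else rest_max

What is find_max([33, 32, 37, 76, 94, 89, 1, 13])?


find_max([33, 32, 37, 76, 94, 89, 1, 13]): compare 33 with find_max([32, 37, 76, 94, 89, 1, 13])
find_max([32, 37, 76, 94, 89, 1, 13]): compare 32 with find_max([37, 76, 94, 89, 1, 13])
find_max([37, 76, 94, 89, 1, 13]): compare 37 with find_max([76, 94, 89, 1, 13])
find_max([76, 94, 89, 1, 13]): compare 76 with find_max([94, 89, 1, 13])
find_max([94, 89, 1, 13]): compare 94 with find_max([89, 1, 13])
find_max([89, 1, 13]): compare 89 with find_max([1, 13])
find_max([1, 13]): compare 1 with find_max([13])
find_max([13]) = 13  (base case)
Compare 1 with 13 -> 13
Compare 89 with 13 -> 89
Compare 94 with 89 -> 94
Compare 76 with 94 -> 94
Compare 37 with 94 -> 94
Compare 32 with 94 -> 94
Compare 33 with 94 -> 94

94


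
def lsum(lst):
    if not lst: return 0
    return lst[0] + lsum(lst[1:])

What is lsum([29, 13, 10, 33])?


lsum([29, 13, 10, 33]) = 29 + lsum([13, 10, 33])
lsum([13, 10, 33]) = 13 + lsum([10, 33])
lsum([10, 33]) = 10 + lsum([33])
lsum([33]) = 33 + lsum([])
lsum([]) = 0  (base case)
Total: 29 + 13 + 10 + 33 + 0 = 85

85


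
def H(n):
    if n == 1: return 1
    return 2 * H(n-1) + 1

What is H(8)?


H(8) = 2 * H(7) + 1
H(7) = 2 * H(6) + 1
H(6) = 2 * H(5) + 1
H(5) = 2 * H(4) + 1
H(4) = 2 * H(3) + 1
H(3) = 2 * H(2) + 1
H(2) = 2 * H(1) + 1
H(1) = 1  (base case)
H(2) = 2 * 1 + 1 = 3
H(3) = 2 * 3 + 1 = 7
H(4) = 2 * 7 + 1 = 15
H(5) = 2 * 15 + 1 = 31
H(6) = 2 * 31 + 1 = 63
H(7) = 2 * 63 + 1 = 127
H(8) = 2 * 127 + 1 = 255

255


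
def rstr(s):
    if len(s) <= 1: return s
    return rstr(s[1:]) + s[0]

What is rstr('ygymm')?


rstr('ygymm') = rstr('gymm') + 'y'
rstr('gymm') = rstr('ymm') + 'g'
rstr('ymm') = rstr('mm') + 'y'
rstr('mm') = rstr('m') + 'm'
rstr('m') = 'm'  (base case)
Concatenating: 'm' + 'm' + 'y' + 'g' + 'y' = 'mmygy'

mmygy


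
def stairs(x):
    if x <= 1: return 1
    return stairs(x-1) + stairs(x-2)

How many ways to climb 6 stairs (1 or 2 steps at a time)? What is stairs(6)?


Building up from base cases:
stairs(0) = 1
stairs(1) = 1
stairs(2) = stairs(1) + stairs(0) = 1 + 1 = 2
stairs(3) = stairs(2) + stairs(1) = 2 + 1 = 3
stairs(4) = stairs(3) + stairs(2) = 3 + 2 = 5
stairs(5) = stairs(4) + stairs(3) = 5 + 3 = 8
stairs(6) = stairs(5) + stairs(4) = 8 + 5 = 13

13


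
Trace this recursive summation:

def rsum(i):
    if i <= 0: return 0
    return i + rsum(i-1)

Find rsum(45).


rsum(45)
= 45 + 44 + 43 + 42 + 41 + 40 + 39 + 38 + 37 + 36 + 35 + 34 + 33 + 32 + 31 + 30 + 29 + 28 + 27 + 26 + 25 + 24 + 23 + 22 + 21 + 20 + 19 + 18 + 17 + 16 + 15 + 14 + 13 + 12 + 11 + 10 + 9 + 8 + 7 + 6 + 5 + 4 + 3 + 2 + 1 + rsum(0)
= 45 + 44 + 43 + 42 + 41 + 40 + 39 + 38 + 37 + 36 + 35 + 34 + 33 + 32 + 31 + 30 + 29 + 28 + 27 + 26 + 25 + 24 + 23 + 22 + 21 + 20 + 19 + 18 + 17 + 16 + 15 + 14 + 13 + 12 + 11 + 10 + 9 + 8 + 7 + 6 + 5 + 4 + 3 + 2 + 1 + 0
= 1035

1035


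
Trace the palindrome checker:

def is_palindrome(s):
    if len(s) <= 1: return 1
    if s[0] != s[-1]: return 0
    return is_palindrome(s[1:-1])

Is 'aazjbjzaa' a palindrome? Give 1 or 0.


is_palindrome('aazjbjzaa'): s[0]='a' == s[-1]='a' -> check is_palindrome('azjbjza')
is_palindrome('azjbjza'): s[0]='a' == s[-1]='a' -> check is_palindrome('zjbjz')
is_palindrome('zjbjz'): s[0]='z' == s[-1]='z' -> check is_palindrome('jbj')
is_palindrome('jbj'): s[0]='j' == s[-1]='j' -> check is_palindrome('b')
is_palindrome('b'): len <= 1 -> return 1  (base case)
Result: 1 (palindrome)

1


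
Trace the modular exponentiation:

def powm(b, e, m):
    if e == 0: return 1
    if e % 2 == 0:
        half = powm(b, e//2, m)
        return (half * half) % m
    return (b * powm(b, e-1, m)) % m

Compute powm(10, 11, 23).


powm(10, 11, 23): e is odd, compute powm(10, 10, 23)
  powm(10, 10, 23): e is even, compute powm(10, 5, 23)
    powm(10, 5, 23): e is odd, compute powm(10, 4, 23)
      powm(10, 4, 23): e is even, compute powm(10, 2, 23)
        powm(10, 2, 23): e is even, compute powm(10, 1, 23)
          powm(10, 1, 23): e is odd, compute powm(10, 0, 23)
          powm(10, 0, 23) = 1
          (10 * 1) % 23 = 10
        half=10, (10*10) % 23 = 8
      half=8, (8*8) % 23 = 18
    (10 * 18) % 23 = 19
  half=19, (19*19) % 23 = 16
(10 * 16) % 23 = 22

22


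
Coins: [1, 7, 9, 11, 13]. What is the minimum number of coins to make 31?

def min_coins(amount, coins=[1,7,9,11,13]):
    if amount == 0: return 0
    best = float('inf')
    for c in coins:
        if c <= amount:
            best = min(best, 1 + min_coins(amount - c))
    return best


Building up with DP:
min_coins(0) = 0
min_coins(1) = min(1+min_coins(0)=1+0=1) = 1
min_coins(2) = min(1+min_coins(1)=1+1=2) = 2
min_coins(3) = min(1+min_coins(2)=1+2=3) = 3
min_coins(4) = min(1+min_coins(3)=1+3=4) = 4
min_coins(5) = min(1+min_coins(4)=1+4=5) = 5
min_coins(6) = min(1+min_coins(5)=1+5=6) = 6
min_coins(7) = min(1+min_coins(6)=1+6=7, 1+min_coins(0)=1+0=1) = 1
min_coins(8) = min(1+min_coins(7)=1+1=2, 1+min_coins(1)=1+1=2) = 2
min_coins(9) = min(1+min_coins(8)=1+2=3, 1+min_coins(2)=1+2=3, 1+min_coins(0)=1+0=1) = 1
min_coins(10) = min(1+min_coins(9)=1+1=2, 1+min_coins(3)=1+3=4, 1+min_coins(1)=1+1=2) = 2
min_coins(11) = min(1+min_coins(10)=1+2=3, 1+min_coins(4)=1+4=5, 1+min_coins(2)=1+2=3, 1+min_coins(0)=1+0=1) = 1
min_coins(12) = min(1+min_coins(11)=1+1=2, 1+min_coins(5)=1+5=6, 1+min_coins(3)=1+3=4, 1+min_coins(1)=1+1=2) = 2
min_coins(13) = min(1+min_coins(12)=1+2=3, 1+min_coins(6)=1+6=7, 1+min_coins(4)=1+4=5, 1+min_coins(2)=1+2=3, 1+min_coins(0)=1+0=1) = 1
min_coins(14) = min(1+min_coins(13)=1+1=2, 1+min_coins(7)=1+1=2, 1+min_coins(5)=1+5=6, 1+min_coins(3)=1+3=4, 1+min_coins(1)=1+1=2) = 2
min_coins(15) = min(1+min_coins(14)=1+2=3, 1+min_coins(8)=1+2=3, 1+min_coins(6)=1+6=7, 1+min_coins(4)=1+4=5, 1+min_coins(2)=1+2=3) = 3
min_coins(16) = min(1+min_coins(15)=1+3=4, 1+min_coins(9)=1+1=2, 1+min_coins(7)=1+1=2, 1+min_coins(5)=1+5=6, 1+min_coins(3)=1+3=4) = 2
min_coins(17) = min(1+min_coins(16)=1+2=3, 1+min_coins(10)=1+2=3, 1+min_coins(8)=1+2=3, 1+min_coins(6)=1+6=7, 1+min_coins(4)=1+4=5) = 3
min_coins(18) = min(1+min_coins(17)=1+3=4, 1+min_coins(11)=1+1=2, 1+min_coins(9)=1+1=2, 1+min_coins(7)=1+1=2, 1+min_coins(5)=1+5=6) = 2
min_coins(19) = min(1+min_coins(18)=1+2=3, 1+min_coins(12)=1+2=3, 1+min_coins(10)=1+2=3, 1+min_coins(8)=1+2=3, 1+min_coins(6)=1+6=7) = 3
min_coins(20) = min(1+min_coins(19)=1+3=4, 1+min_coins(13)=1+1=2, 1+min_coins(11)=1+1=2, 1+min_coins(9)=1+1=2, 1+min_coins(7)=1+1=2) = 2
min_coins(21) = min(1+min_coins(20)=1+2=3, 1+min_coins(14)=1+2=3, 1+min_coins(12)=1+2=3, 1+min_coins(10)=1+2=3, 1+min_coins(8)=1+2=3) = 3
min_coins(22) = min(1+min_coins(21)=1+3=4, 1+min_coins(15)=1+3=4, 1+min_coins(13)=1+1=2, 1+min_coins(11)=1+1=2, 1+min_coins(9)=1+1=2) = 2
min_coins(23) = min(1+min_coins(22)=1+2=3, 1+min_coins(16)=1+2=3, 1+min_coins(14)=1+2=3, 1+min_coins(12)=1+2=3, 1+min_coins(10)=1+2=3) = 3
min_coins(24) = min(1+min_coins(23)=1+3=4, 1+min_coins(17)=1+3=4, 1+min_coins(15)=1+3=4, 1+min_coins(13)=1+1=2, 1+min_coins(11)=1+1=2) = 2
min_coins(25) = min(1+min_coins(24)=1+2=3, 1+min_coins(18)=1+2=3, 1+min_coins(16)=1+2=3, 1+min_coins(14)=1+2=3, 1+min_coins(12)=1+2=3) = 3
min_coins(26) = min(1+min_coins(25)=1+3=4, 1+min_coins(19)=1+3=4, 1+min_coins(17)=1+3=4, 1+min_coins(15)=1+3=4, 1+min_coins(13)=1+1=2) = 2
min_coins(27) = min(1+min_coins(26)=1+2=3, 1+min_coins(20)=1+2=3, 1+min_coins(18)=1+2=3, 1+min_coins(16)=1+2=3, 1+min_coins(14)=1+2=3) = 3
min_coins(28) = min(1+min_coins(27)=1+3=4, 1+min_coins(21)=1+3=4, 1+min_coins(19)=1+3=4, 1+min_coins(17)=1+3=4, 1+min_coins(15)=1+3=4) = 4
min_coins(29) = min(1+min_coins(28)=1+4=5, 1+min_coins(22)=1+2=3, 1+min_coins(20)=1+2=3, 1+min_coins(18)=1+2=3, 1+min_coins(16)=1+2=3) = 3
min_coins(30) = min(1+min_coins(29)=1+3=4, 1+min_coins(23)=1+3=4, 1+min_coins(21)=1+3=4, 1+min_coins(19)=1+3=4, 1+min_coins(17)=1+3=4) = 4
min_coins(31) = min(1+min_coins(30)=1+4=5, 1+min_coins(24)=1+2=3, 1+min_coins(22)=1+2=3, 1+min_coins(20)=1+2=3, 1+min_coins(18)=1+2=3) = 3

3


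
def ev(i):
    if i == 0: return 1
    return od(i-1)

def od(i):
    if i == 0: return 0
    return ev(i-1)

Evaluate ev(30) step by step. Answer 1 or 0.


ev(30) = od(29)
od(29) = ev(28)
ev(28) = od(27)
od(27) = ev(26)
ev(26) = od(25)
od(25) = ev(24)
ev(24) = od(23)
od(23) = ev(22)
ev(22) = od(21)
od(21) = ev(20)
ev(20) = od(19)
od(19) = ev(18)
ev(18) = od(17)
od(17) = ev(16)
ev(16) = od(15)
od(15) = ev(14)
ev(14) = od(13)
od(13) = ev(12)
ev(12) = od(11)
od(11) = ev(10)
ev(10) = od(9)
od(9) = ev(8)
ev(8) = od(7)
od(7) = ev(6)
ev(6) = od(5)
od(5) = ev(4)
ev(4) = od(3)
od(3) = ev(2)
ev(2) = od(1)
od(1) = ev(0)
ev(0) = 1  (base case)
Result: 1

1


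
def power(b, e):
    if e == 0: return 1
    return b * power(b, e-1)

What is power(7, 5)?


power(7, 5)
= 7 * power(7, 4)
= 7 * 7 * power(7, 3)
= 7 * 7 * 7 * power(7, 2)
= 7 * 7 * 7 * 7 * power(7, 1)
= 7 * 7 * 7 * 7 * 7 * power(7, 0)
= 7 * 7 * 7 * 7 * 7 * 1
= 16807

16807


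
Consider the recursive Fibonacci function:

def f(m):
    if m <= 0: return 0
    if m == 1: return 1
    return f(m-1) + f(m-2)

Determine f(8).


Computing f(8) bottom-up:
f(0) = 0
f(1) = 1
f(2) = f(1) + f(0) = 1 + 0 = 1
f(3) = f(2) + f(1) = 1 + 1 = 2
f(4) = f(3) + f(2) = 2 + 1 = 3
f(5) = f(4) + f(3) = 3 + 2 = 5
f(6) = f(5) + f(4) = 5 + 3 = 8
f(7) = f(6) + f(5) = 8 + 5 = 13
f(8) = f(7) + f(6) = 13 + 8 = 21

21


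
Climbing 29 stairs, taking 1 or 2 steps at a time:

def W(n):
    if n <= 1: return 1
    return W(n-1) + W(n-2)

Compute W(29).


Building up from base cases:
W(0) = 1
W(1) = 1
W(2) = W(1) + W(0) = 1 + 1 = 2
W(3) = W(2) + W(1) = 2 + 1 = 3
W(4) = W(3) + W(2) = 3 + 2 = 5
W(5) = W(4) + W(3) = 5 + 3 = 8
W(6) = W(5) + W(4) = 8 + 5 = 13
W(7) = W(6) + W(5) = 13 + 8 = 21
W(8) = W(7) + W(6) = 21 + 13 = 34
W(9) = W(8) + W(7) = 34 + 21 = 55
W(10) = W(9) + W(8) = 55 + 34 = 89
W(11) = W(10) + W(9) = 89 + 55 = 144
W(12) = W(11) + W(10) = 144 + 89 = 233
W(13) = W(12) + W(11) = 233 + 144 = 377
W(14) = W(13) + W(12) = 377 + 233 = 610
W(15) = W(14) + W(13) = 610 + 377 = 987
W(16) = W(15) + W(14) = 987 + 610 = 1597
W(17) = W(16) + W(15) = 1597 + 987 = 2584
W(18) = W(17) + W(16) = 2584 + 1597 = 4181
W(19) = W(18) + W(17) = 4181 + 2584 = 6765
W(20) = W(19) + W(18) = 6765 + 4181 = 10946
W(21) = W(20) + W(19) = 10946 + 6765 = 17711
W(22) = W(21) + W(20) = 17711 + 10946 = 28657
W(23) = W(22) + W(21) = 28657 + 17711 = 46368
W(24) = W(23) + W(22) = 46368 + 28657 = 75025
W(25) = W(24) + W(23) = 75025 + 46368 = 121393
W(26) = W(25) + W(24) = 121393 + 75025 = 196418
W(27) = W(26) + W(25) = 196418 + 121393 = 317811
W(28) = W(27) + W(26) = 317811 + 196418 = 514229
W(29) = W(28) + W(27) = 514229 + 317811 = 832040

832040


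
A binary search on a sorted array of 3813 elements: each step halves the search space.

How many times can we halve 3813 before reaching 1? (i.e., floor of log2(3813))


3813 / 2 = 1906
1906 / 2 = 953
953 / 2 = 476
476 / 2 = 238
238 / 2 = 119
119 / 2 = 59
59 / 2 = 29
29 / 2 = 14
14 / 2 = 7
7 / 2 = 3
3 / 2 = 1
Reached 1 after 11 halvings

11


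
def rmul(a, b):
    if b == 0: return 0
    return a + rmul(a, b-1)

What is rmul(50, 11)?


rmul(50, 11) = 50 + rmul(50, 10)
rmul(50, 10) = 50 + rmul(50, 9)
rmul(50, 9) = 50 + rmul(50, 8)
rmul(50, 8) = 50 + rmul(50, 7)
rmul(50, 7) = 50 + rmul(50, 6)
rmul(50, 6) = 50 + rmul(50, 5)
rmul(50, 5) = 50 + rmul(50, 4)
rmul(50, 4) = 50 + rmul(50, 3)
rmul(50, 3) = 50 + rmul(50, 2)
rmul(50, 2) = 50 + rmul(50, 1)
rmul(50, 1) = 50 + rmul(50, 0)
rmul(50, 0) = 0  (base case)
Total: 50 + 50 + 50 + 50 + 50 + 50 + 50 + 50 + 50 + 50 + 50 + 0 = 550

550


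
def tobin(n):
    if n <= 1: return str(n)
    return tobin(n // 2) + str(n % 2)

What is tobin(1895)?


tobin(1895) = tobin(947) + '1'
tobin(947) = tobin(473) + '1'
tobin(473) = tobin(236) + '1'
tobin(236) = tobin(118) + '0'
tobin(118) = tobin(59) + '0'
tobin(59) = tobin(29) + '1'
tobin(29) = tobin(14) + '1'
tobin(14) = tobin(7) + '0'
tobin(7) = tobin(3) + '1'
tobin(3) = tobin(1) + '1'
tobin(1) = '1'  (base case)
Concatenating: '1' + '1' + '1' + '0' + '1' + '1' + '0' + '0' + '1' + '1' + '1' = '11101100111'

11101100111


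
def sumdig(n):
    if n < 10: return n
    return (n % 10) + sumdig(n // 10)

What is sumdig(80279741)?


sumdig(80279741) = 1 + sumdig(8027974)
sumdig(8027974) = 4 + sumdig(802797)
sumdig(802797) = 7 + sumdig(80279)
sumdig(80279) = 9 + sumdig(8027)
sumdig(8027) = 7 + sumdig(802)
sumdig(802) = 2 + sumdig(80)
sumdig(80) = 0 + sumdig(8)
sumdig(8) = 8  (base case)
Total: 1 + 4 + 7 + 9 + 7 + 2 + 0 + 8 = 38

38


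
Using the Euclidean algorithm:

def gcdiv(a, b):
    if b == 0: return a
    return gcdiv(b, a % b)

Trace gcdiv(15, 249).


gcdiv(15, 249) = gcdiv(249, 15)
gcdiv(249, 15) = gcdiv(15, 9)
gcdiv(15, 9) = gcdiv(9, 6)
gcdiv(9, 6) = gcdiv(6, 3)
gcdiv(6, 3) = gcdiv(3, 0)
gcdiv(3, 0) = 3  (base case)

3


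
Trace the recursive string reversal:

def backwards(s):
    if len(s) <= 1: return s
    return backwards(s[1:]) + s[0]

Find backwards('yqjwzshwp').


backwards('yqjwzshwp') = backwards('qjwzshwp') + 'y'
backwards('qjwzshwp') = backwards('jwzshwp') + 'q'
backwards('jwzshwp') = backwards('wzshwp') + 'j'
backwards('wzshwp') = backwards('zshwp') + 'w'
backwards('zshwp') = backwards('shwp') + 'z'
backwards('shwp') = backwards('hwp') + 's'
backwards('hwp') = backwards('wp') + 'h'
backwards('wp') = backwards('p') + 'w'
backwards('p') = 'p'  (base case)
Concatenating: 'p' + 'w' + 'h' + 's' + 'z' + 'w' + 'j' + 'q' + 'y' = 'pwhszwjqy'

pwhszwjqy


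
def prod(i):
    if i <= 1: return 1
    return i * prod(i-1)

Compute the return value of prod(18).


prod(18)
= 18 * prod(17)
= 18 * 17 * prod(16)
= 18 * 17 * 16 * prod(15)
= 18 * 17 * 16 * 15 * prod(14)
= 18 * 17 * 16 * 15 * 14 * prod(13)
= 18 * 17 * 16 * 15 * 14 * 13 * prod(12)
= 18 * 17 * 16 * 15 * 14 * 13 * 12 * prod(11)
= 18 * 17 * 16 * 15 * 14 * 13 * 12 * 11 * prod(10)
= 18 * 17 * 16 * 15 * 14 * 13 * 12 * 11 * 10 * prod(9)
= 18 * 17 * 16 * 15 * 14 * 13 * 12 * 11 * 10 * 9 * prod(8)
= 18 * 17 * 16 * 15 * 14 * 13 * 12 * 11 * 10 * 9 * 8 * prod(7)
= 18 * 17 * 16 * 15 * 14 * 13 * 12 * 11 * 10 * 9 * 8 * 7 * prod(6)
= 18 * 17 * 16 * 15 * 14 * 13 * 12 * 11 * 10 * 9 * 8 * 7 * 6 * prod(5)
= 18 * 17 * 16 * 15 * 14 * 13 * 12 * 11 * 10 * 9 * 8 * 7 * 6 * 5 * prod(4)
= 18 * 17 * 16 * 15 * 14 * 13 * 12 * 11 * 10 * 9 * 8 * 7 * 6 * 5 * 4 * prod(3)
= 18 * 17 * 16 * 15 * 14 * 13 * 12 * 11 * 10 * 9 * 8 * 7 * 6 * 5 * 4 * 3 * prod(2)
= 18 * 17 * 16 * 15 * 14 * 13 * 12 * 11 * 10 * 9 * 8 * 7 * 6 * 5 * 4 * 3 * 2 * prod(1)
= 18 * 17 * 16 * 15 * 14 * 13 * 12 * 11 * 10 * 9 * 8 * 7 * 6 * 5 * 4 * 3 * 2 * 1
= 6402373705728000

6402373705728000


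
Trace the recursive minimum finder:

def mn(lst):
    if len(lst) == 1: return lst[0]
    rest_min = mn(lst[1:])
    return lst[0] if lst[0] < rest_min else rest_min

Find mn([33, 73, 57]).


mn([33, 73, 57]): compare 33 with mn([73, 57])
mn([73, 57]): compare 73 with mn([57])
mn([57]) = 57  (base case)
Compare 73 with 57 -> 57
Compare 33 with 57 -> 33

33


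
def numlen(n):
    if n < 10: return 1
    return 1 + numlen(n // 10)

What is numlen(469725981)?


numlen(469725981) = 1 + numlen(46972598)
numlen(46972598) = 1 + numlen(4697259)
numlen(4697259) = 1 + numlen(469725)
numlen(469725) = 1 + numlen(46972)
numlen(46972) = 1 + numlen(4697)
numlen(4697) = 1 + numlen(469)
numlen(469) = 1 + numlen(46)
numlen(46) = 1 + numlen(4)
numlen(4) = 1  (base case: 4 < 10)
Unwinding: 1 + 1 + 1 + 1 + 1 + 1 + 1 + 1 + 1 = 9

9


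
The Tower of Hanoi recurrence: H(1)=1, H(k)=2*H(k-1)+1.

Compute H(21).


H(21) = 2 * H(20) + 1
H(20) = 2 * H(19) + 1
H(19) = 2 * H(18) + 1
H(18) = 2 * H(17) + 1
H(17) = 2 * H(16) + 1
H(16) = 2 * H(15) + 1
H(15) = 2 * H(14) + 1
H(14) = 2 * H(13) + 1
H(13) = 2 * H(12) + 1
H(12) = 2 * H(11) + 1
H(11) = 2 * H(10) + 1
H(10) = 2 * H(9) + 1
H(9) = 2 * H(8) + 1
H(8) = 2 * H(7) + 1
H(7) = 2 * H(6) + 1
H(6) = 2 * H(5) + 1
H(5) = 2 * H(4) + 1
H(4) = 2 * H(3) + 1
H(3) = 2 * H(2) + 1
H(2) = 2 * H(1) + 1
H(1) = 1  (base case)
H(2) = 2 * 1 + 1 = 3
H(3) = 2 * 3 + 1 = 7
H(4) = 2 * 7 + 1 = 15
H(5) = 2 * 15 + 1 = 31
H(6) = 2 * 31 + 1 = 63
H(7) = 2 * 63 + 1 = 127
H(8) = 2 * 127 + 1 = 255
H(9) = 2 * 255 + 1 = 511
H(10) = 2 * 511 + 1 = 1023
H(11) = 2 * 1023 + 1 = 2047
H(12) = 2 * 2047 + 1 = 4095
H(13) = 2 * 4095 + 1 = 8191
H(14) = 2 * 8191 + 1 = 16383
H(15) = 2 * 16383 + 1 = 32767
H(16) = 2 * 32767 + 1 = 65535
H(17) = 2 * 65535 + 1 = 131071
H(18) = 2 * 131071 + 1 = 262143
H(19) = 2 * 262143 + 1 = 524287
H(20) = 2 * 524287 + 1 = 1048575
H(21) = 2 * 1048575 + 1 = 2097151

2097151


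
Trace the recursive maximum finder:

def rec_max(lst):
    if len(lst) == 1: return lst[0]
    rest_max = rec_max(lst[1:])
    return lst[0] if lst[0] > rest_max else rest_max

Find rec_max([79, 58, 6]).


rec_max([79, 58, 6]): compare 79 with rec_max([58, 6])
rec_max([58, 6]): compare 58 with rec_max([6])
rec_max([6]) = 6  (base case)
Compare 58 with 6 -> 58
Compare 79 with 58 -> 79

79


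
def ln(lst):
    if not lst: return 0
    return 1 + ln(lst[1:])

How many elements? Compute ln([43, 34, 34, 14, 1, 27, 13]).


ln([43, 34, 34, 14, 1, 27, 13]) = 1 + ln([34, 34, 14, 1, 27, 13])
ln([34, 34, 14, 1, 27, 13]) = 1 + ln([34, 14, 1, 27, 13])
ln([34, 14, 1, 27, 13]) = 1 + ln([14, 1, 27, 13])
ln([14, 1, 27, 13]) = 1 + ln([1, 27, 13])
ln([1, 27, 13]) = 1 + ln([27, 13])
ln([27, 13]) = 1 + ln([13])
ln([13]) = 1 + ln([])
ln([]) = 0  (base case)
Unwinding: 1 + 1 + 1 + 1 + 1 + 1 + 1 + 0 = 7

7


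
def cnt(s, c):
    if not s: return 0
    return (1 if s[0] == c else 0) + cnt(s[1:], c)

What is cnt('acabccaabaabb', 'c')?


s[0]='a' != 'c' -> 0
s[0]='c' == 'c' -> 1
s[0]='a' != 'c' -> 0
s[0]='b' != 'c' -> 0
s[0]='c' == 'c' -> 1
s[0]='c' == 'c' -> 1
s[0]='a' != 'c' -> 0
s[0]='a' != 'c' -> 0
s[0]='b' != 'c' -> 0
s[0]='a' != 'c' -> 0
s[0]='a' != 'c' -> 0
s[0]='b' != 'c' -> 0
s[0]='b' != 'c' -> 0
Sum: 0 + 1 + 0 + 0 + 1 + 1 + 0 + 0 + 0 + 0 + 0 + 0 + 0 = 3

3


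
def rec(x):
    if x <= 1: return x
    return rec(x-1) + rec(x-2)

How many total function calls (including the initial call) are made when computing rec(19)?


Let C(n) = total calls for rec(n)
C(0) = 1, C(1) = 1
C(2) = 1 + C(1) + C(0) = 1 + 1 + 1 = 3
C(3) = 1 + C(2) + C(1) = 1 + 3 + 1 = 5
C(4) = 1 + C(3) + C(2) = 1 + 5 + 3 = 9
C(5) = 1 + C(4) + C(3) = 1 + 9 + 5 = 15
C(6) = 1 + C(5) + C(4) = 1 + 15 + 9 = 25
C(7) = 1 + C(6) + C(5) = 1 + 25 + 15 = 41
C(8) = 1 + C(7) + C(6) = 1 + 41 + 25 = 67
C(9) = 1 + C(8) + C(7) = 1 + 67 + 41 = 109
C(10) = 1 + C(9) + C(8) = 1 + 109 + 67 = 177
C(11) = 1 + C(10) + C(9) = 1 + 177 + 109 = 287
C(12) = 1 + C(11) + C(10) = 1 + 287 + 177 = 465
C(13) = 1 + C(12) + C(11) = 1 + 465 + 287 = 753
C(14) = 1 + C(13) + C(12) = 1 + 753 + 465 = 1219
C(15) = 1 + C(14) + C(13) = 1 + 1219 + 753 = 1973
C(16) = 1 + C(15) + C(14) = 1 + 1973 + 1219 = 3193
C(17) = 1 + C(16) + C(15) = 1 + 3193 + 1973 = 5167
C(18) = 1 + C(17) + C(16) = 1 + 5167 + 3193 = 8361
C(19) = 1 + C(18) + C(17) = 1 + 8361 + 5167 = 13529

13529


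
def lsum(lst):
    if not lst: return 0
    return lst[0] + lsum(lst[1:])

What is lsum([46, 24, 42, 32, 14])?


lsum([46, 24, 42, 32, 14]) = 46 + lsum([24, 42, 32, 14])
lsum([24, 42, 32, 14]) = 24 + lsum([42, 32, 14])
lsum([42, 32, 14]) = 42 + lsum([32, 14])
lsum([32, 14]) = 32 + lsum([14])
lsum([14]) = 14 + lsum([])
lsum([]) = 0  (base case)
Total: 46 + 24 + 42 + 32 + 14 + 0 = 158

158


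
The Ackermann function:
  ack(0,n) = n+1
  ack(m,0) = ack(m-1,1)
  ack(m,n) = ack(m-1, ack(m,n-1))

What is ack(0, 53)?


ack(0, 53) = 54
Result: ack(0, 53) = 54

54


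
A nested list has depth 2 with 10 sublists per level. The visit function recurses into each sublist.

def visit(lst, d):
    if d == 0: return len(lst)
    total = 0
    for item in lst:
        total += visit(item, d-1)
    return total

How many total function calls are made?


At depth 0 (root): 1 call
At depth 1: each of 1 parents calls visit on 10 children = 10 calls
At depth 2: each of 10 parents calls visit on 10 children = 100 calls
Total: 1 + 10 + 100 = 111

111


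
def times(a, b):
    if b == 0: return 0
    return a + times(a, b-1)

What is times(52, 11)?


times(52, 11) = 52 + times(52, 10)
times(52, 10) = 52 + times(52, 9)
times(52, 9) = 52 + times(52, 8)
times(52, 8) = 52 + times(52, 7)
times(52, 7) = 52 + times(52, 6)
times(52, 6) = 52 + times(52, 5)
times(52, 5) = 52 + times(52, 4)
times(52, 4) = 52 + times(52, 3)
times(52, 3) = 52 + times(52, 2)
times(52, 2) = 52 + times(52, 1)
times(52, 1) = 52 + times(52, 0)
times(52, 0) = 0  (base case)
Total: 52 + 52 + 52 + 52 + 52 + 52 + 52 + 52 + 52 + 52 + 52 + 0 = 572

572


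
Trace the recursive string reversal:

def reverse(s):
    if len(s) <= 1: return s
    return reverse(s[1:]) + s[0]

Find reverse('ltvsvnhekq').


reverse('ltvsvnhekq') = reverse('tvsvnhekq') + 'l'
reverse('tvsvnhekq') = reverse('vsvnhekq') + 't'
reverse('vsvnhekq') = reverse('svnhekq') + 'v'
reverse('svnhekq') = reverse('vnhekq') + 's'
reverse('vnhekq') = reverse('nhekq') + 'v'
reverse('nhekq') = reverse('hekq') + 'n'
reverse('hekq') = reverse('ekq') + 'h'
reverse('ekq') = reverse('kq') + 'e'
reverse('kq') = reverse('q') + 'k'
reverse('q') = 'q'  (base case)
Concatenating: 'q' + 'k' + 'e' + 'h' + 'n' + 'v' + 's' + 'v' + 't' + 'l' = 'qkehnvsvtl'

qkehnvsvtl


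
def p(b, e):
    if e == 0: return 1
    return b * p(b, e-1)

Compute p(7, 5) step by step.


p(7, 5)
= 7 * p(7, 4)
= 7 * 7 * p(7, 3)
= 7 * 7 * 7 * p(7, 2)
= 7 * 7 * 7 * 7 * p(7, 1)
= 7 * 7 * 7 * 7 * 7 * p(7, 0)
= 7 * 7 * 7 * 7 * 7 * 1
= 16807

16807


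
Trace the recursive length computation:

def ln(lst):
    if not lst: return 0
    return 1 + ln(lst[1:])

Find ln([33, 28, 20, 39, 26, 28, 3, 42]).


ln([33, 28, 20, 39, 26, 28, 3, 42]) = 1 + ln([28, 20, 39, 26, 28, 3, 42])
ln([28, 20, 39, 26, 28, 3, 42]) = 1 + ln([20, 39, 26, 28, 3, 42])
ln([20, 39, 26, 28, 3, 42]) = 1 + ln([39, 26, 28, 3, 42])
ln([39, 26, 28, 3, 42]) = 1 + ln([26, 28, 3, 42])
ln([26, 28, 3, 42]) = 1 + ln([28, 3, 42])
ln([28, 3, 42]) = 1 + ln([3, 42])
ln([3, 42]) = 1 + ln([42])
ln([42]) = 1 + ln([])
ln([]) = 0  (base case)
Unwinding: 1 + 1 + 1 + 1 + 1 + 1 + 1 + 1 + 0 = 8

8


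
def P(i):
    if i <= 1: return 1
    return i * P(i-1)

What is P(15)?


P(15)
= 15 * P(14)
= 15 * 14 * P(13)
= 15 * 14 * 13 * P(12)
= 15 * 14 * 13 * 12 * P(11)
= 15 * 14 * 13 * 12 * 11 * P(10)
= 15 * 14 * 13 * 12 * 11 * 10 * P(9)
= 15 * 14 * 13 * 12 * 11 * 10 * 9 * P(8)
= 15 * 14 * 13 * 12 * 11 * 10 * 9 * 8 * P(7)
= 15 * 14 * 13 * 12 * 11 * 10 * 9 * 8 * 7 * P(6)
= 15 * 14 * 13 * 12 * 11 * 10 * 9 * 8 * 7 * 6 * P(5)
= 15 * 14 * 13 * 12 * 11 * 10 * 9 * 8 * 7 * 6 * 5 * P(4)
= 15 * 14 * 13 * 12 * 11 * 10 * 9 * 8 * 7 * 6 * 5 * 4 * P(3)
= 15 * 14 * 13 * 12 * 11 * 10 * 9 * 8 * 7 * 6 * 5 * 4 * 3 * P(2)
= 15 * 14 * 13 * 12 * 11 * 10 * 9 * 8 * 7 * 6 * 5 * 4 * 3 * 2 * P(1)
= 15 * 14 * 13 * 12 * 11 * 10 * 9 * 8 * 7 * 6 * 5 * 4 * 3 * 2 * 1
= 1307674368000

1307674368000


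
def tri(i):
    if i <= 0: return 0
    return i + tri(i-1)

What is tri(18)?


tri(18)
= 18 + 17 + 16 + 15 + 14 + 13 + 12 + 11 + 10 + 9 + 8 + 7 + 6 + 5 + 4 + 3 + 2 + 1 + tri(0)
= 18 + 17 + 16 + 15 + 14 + 13 + 12 + 11 + 10 + 9 + 8 + 7 + 6 + 5 + 4 + 3 + 2 + 1 + 0
= 171

171


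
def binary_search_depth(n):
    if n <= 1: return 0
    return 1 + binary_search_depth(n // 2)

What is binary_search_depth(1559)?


1559 / 2 = 779
779 / 2 = 389
389 / 2 = 194
194 / 2 = 97
97 / 2 = 48
48 / 2 = 24
24 / 2 = 12
12 / 2 = 6
6 / 2 = 3
3 / 2 = 1
Reached 1 after 10 halvings

10


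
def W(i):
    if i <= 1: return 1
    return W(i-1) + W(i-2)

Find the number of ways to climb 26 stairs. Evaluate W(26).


Building up from base cases:
W(0) = 1
W(1) = 1
W(2) = W(1) + W(0) = 1 + 1 = 2
W(3) = W(2) + W(1) = 2 + 1 = 3
W(4) = W(3) + W(2) = 3 + 2 = 5
W(5) = W(4) + W(3) = 5 + 3 = 8
W(6) = W(5) + W(4) = 8 + 5 = 13
W(7) = W(6) + W(5) = 13 + 8 = 21
W(8) = W(7) + W(6) = 21 + 13 = 34
W(9) = W(8) + W(7) = 34 + 21 = 55
W(10) = W(9) + W(8) = 55 + 34 = 89
W(11) = W(10) + W(9) = 89 + 55 = 144
W(12) = W(11) + W(10) = 144 + 89 = 233
W(13) = W(12) + W(11) = 233 + 144 = 377
W(14) = W(13) + W(12) = 377 + 233 = 610
W(15) = W(14) + W(13) = 610 + 377 = 987
W(16) = W(15) + W(14) = 987 + 610 = 1597
W(17) = W(16) + W(15) = 1597 + 987 = 2584
W(18) = W(17) + W(16) = 2584 + 1597 = 4181
W(19) = W(18) + W(17) = 4181 + 2584 = 6765
W(20) = W(19) + W(18) = 6765 + 4181 = 10946
W(21) = W(20) + W(19) = 10946 + 6765 = 17711
W(22) = W(21) + W(20) = 17711 + 10946 = 28657
W(23) = W(22) + W(21) = 28657 + 17711 = 46368
W(24) = W(23) + W(22) = 46368 + 28657 = 75025
W(25) = W(24) + W(23) = 75025 + 46368 = 121393
W(26) = W(25) + W(24) = 121393 + 75025 = 196418

196418


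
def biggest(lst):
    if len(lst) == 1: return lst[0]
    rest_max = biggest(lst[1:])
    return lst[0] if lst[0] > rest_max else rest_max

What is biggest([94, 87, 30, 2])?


biggest([94, 87, 30, 2]): compare 94 with biggest([87, 30, 2])
biggest([87, 30, 2]): compare 87 with biggest([30, 2])
biggest([30, 2]): compare 30 with biggest([2])
biggest([2]) = 2  (base case)
Compare 30 with 2 -> 30
Compare 87 with 30 -> 87
Compare 94 with 87 -> 94

94


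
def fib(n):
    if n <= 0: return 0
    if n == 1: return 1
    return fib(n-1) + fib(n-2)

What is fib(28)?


Computing fib(28) bottom-up:
fib(0) = 0
fib(1) = 1
fib(2) = fib(1) + fib(0) = 1 + 0 = 1
fib(3) = fib(2) + fib(1) = 1 + 1 = 2
fib(4) = fib(3) + fib(2) = 2 + 1 = 3
fib(5) = fib(4) + fib(3) = 3 + 2 = 5
fib(6) = fib(5) + fib(4) = 5 + 3 = 8
fib(7) = fib(6) + fib(5) = 8 + 5 = 13
fib(8) = fib(7) + fib(6) = 13 + 8 = 21
fib(9) = fib(8) + fib(7) = 21 + 13 = 34
fib(10) = fib(9) + fib(8) = 34 + 21 = 55
fib(11) = fib(10) + fib(9) = 55 + 34 = 89
fib(12) = fib(11) + fib(10) = 89 + 55 = 144
fib(13) = fib(12) + fib(11) = 144 + 89 = 233
fib(14) = fib(13) + fib(12) = 233 + 144 = 377
fib(15) = fib(14) + fib(13) = 377 + 233 = 610
fib(16) = fib(15) + fib(14) = 610 + 377 = 987
fib(17) = fib(16) + fib(15) = 987 + 610 = 1597
fib(18) = fib(17) + fib(16) = 1597 + 987 = 2584
fib(19) = fib(18) + fib(17) = 2584 + 1597 = 4181
fib(20) = fib(19) + fib(18) = 4181 + 2584 = 6765
fib(21) = fib(20) + fib(19) = 6765 + 4181 = 10946
fib(22) = fib(21) + fib(20) = 10946 + 6765 = 17711
fib(23) = fib(22) + fib(21) = 17711 + 10946 = 28657
fib(24) = fib(23) + fib(22) = 28657 + 17711 = 46368
fib(25) = fib(24) + fib(23) = 46368 + 28657 = 75025
fib(26) = fib(25) + fib(24) = 75025 + 46368 = 121393
fib(27) = fib(26) + fib(25) = 121393 + 75025 = 196418
fib(28) = fib(27) + fib(26) = 196418 + 121393 = 317811

317811


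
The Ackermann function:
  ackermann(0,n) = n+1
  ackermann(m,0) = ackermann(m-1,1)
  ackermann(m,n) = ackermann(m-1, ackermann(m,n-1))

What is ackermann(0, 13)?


ackermann(0, 13) = 14
Result: ackermann(0, 13) = 14

14


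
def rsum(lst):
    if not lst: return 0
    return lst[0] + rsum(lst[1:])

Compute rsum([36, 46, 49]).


rsum([36, 46, 49]) = 36 + rsum([46, 49])
rsum([46, 49]) = 46 + rsum([49])
rsum([49]) = 49 + rsum([])
rsum([]) = 0  (base case)
Total: 36 + 46 + 49 + 0 = 131

131


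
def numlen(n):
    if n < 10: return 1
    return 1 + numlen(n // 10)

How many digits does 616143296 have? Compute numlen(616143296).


numlen(616143296) = 1 + numlen(61614329)
numlen(61614329) = 1 + numlen(6161432)
numlen(6161432) = 1 + numlen(616143)
numlen(616143) = 1 + numlen(61614)
numlen(61614) = 1 + numlen(6161)
numlen(6161) = 1 + numlen(616)
numlen(616) = 1 + numlen(61)
numlen(61) = 1 + numlen(6)
numlen(6) = 1  (base case: 6 < 10)
Unwinding: 1 + 1 + 1 + 1 + 1 + 1 + 1 + 1 + 1 = 9

9


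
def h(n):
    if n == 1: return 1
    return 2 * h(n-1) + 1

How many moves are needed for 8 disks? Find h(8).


h(8) = 2 * h(7) + 1
h(7) = 2 * h(6) + 1
h(6) = 2 * h(5) + 1
h(5) = 2 * h(4) + 1
h(4) = 2 * h(3) + 1
h(3) = 2 * h(2) + 1
h(2) = 2 * h(1) + 1
h(1) = 1  (base case)
h(2) = 2 * 1 + 1 = 3
h(3) = 2 * 3 + 1 = 7
h(4) = 2 * 7 + 1 = 15
h(5) = 2 * 15 + 1 = 31
h(6) = 2 * 31 + 1 = 63
h(7) = 2 * 63 + 1 = 127
h(8) = 2 * 127 + 1 = 255

255
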